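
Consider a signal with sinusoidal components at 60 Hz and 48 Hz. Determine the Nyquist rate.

120 Hz

Highest-frequency component: 60 Hz.
Nyquist rate = 2 × 60 Hz = 120 Hz.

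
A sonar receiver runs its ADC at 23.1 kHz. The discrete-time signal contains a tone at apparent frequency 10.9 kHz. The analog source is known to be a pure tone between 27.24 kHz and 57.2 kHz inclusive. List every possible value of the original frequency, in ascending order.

Frequencies that alias to 10.9 kHz are k·fs ± 10.9 kHz for integer k ≥ 0.
k=0: 10.9 kHz.
k=1: 12.2 kHz, 34 kHz.
k=2: 35.3 kHz, 57.1 kHz.
k=3: 58.4 kHz, 80.2 kHz.
Within [27.24 kHz, 57.2 kHz]: 34 kHz, 35.3 kHz, 57.1 kHz.

34 kHz, 35.3 kHz, 57.1 kHz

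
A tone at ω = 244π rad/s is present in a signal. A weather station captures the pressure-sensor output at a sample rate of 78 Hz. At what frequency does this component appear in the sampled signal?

ω = 244π rad/s → f = ω/(2π) = 122 Hz.
122 Hz mod fs = 44 Hz.
44 Hz > fs/2 = 39 Hz, folds to fs − 44 Hz = 34 Hz.

34 Hz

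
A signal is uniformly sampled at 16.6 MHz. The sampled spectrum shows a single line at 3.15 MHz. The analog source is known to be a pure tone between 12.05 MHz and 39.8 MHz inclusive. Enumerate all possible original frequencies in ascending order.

Frequencies that alias to 3.15 MHz are k·fs ± 3.15 MHz for integer k ≥ 0.
k=0: 3.15 MHz.
k=1: 13.45 MHz, 19.75 MHz.
k=2: 30.05 MHz, 36.35 MHz.
k=3: 46.65 MHz, 52.95 MHz.
Within [12.05 MHz, 39.8 MHz]: 13.45 MHz, 19.75 MHz, 30.05 MHz, 36.35 MHz.

13.45 MHz, 19.75 MHz, 30.05 MHz, 36.35 MHz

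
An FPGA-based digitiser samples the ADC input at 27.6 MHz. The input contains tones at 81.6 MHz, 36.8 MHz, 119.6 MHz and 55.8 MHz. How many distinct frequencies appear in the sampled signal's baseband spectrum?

3

fs/2 = 13.8 MHz.
81.6 MHz mod fs = 26.4 MHz.
26.4 MHz > fs/2 = 13.8 MHz, folds to fs − 26.4 MHz = 1.2 MHz.
36.8 MHz mod fs = 9.2 MHz.
9.2 MHz ≤ fs/2 = 13.8 MHz, appears at 9.2 MHz.
119.6 MHz mod fs = 9.2 MHz.
9.2 MHz ≤ fs/2 = 13.8 MHz, appears at 9.2 MHz.
55.8 MHz mod fs = 0.6 MHz.
0.6 MHz ≤ fs/2 = 13.8 MHz, appears at 0.6 MHz.
Distinct values: {0.6 MHz, 1.2 MHz, 9.2 MHz} → 3.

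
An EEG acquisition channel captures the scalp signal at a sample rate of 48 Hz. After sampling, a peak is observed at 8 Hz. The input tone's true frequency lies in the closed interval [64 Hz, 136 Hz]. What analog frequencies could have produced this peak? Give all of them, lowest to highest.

Frequencies that alias to 8 Hz are k·fs ± 8 Hz for integer k ≥ 0.
k=0: 8 Hz.
k=1: 40 Hz, 56 Hz.
k=2: 88 Hz, 104 Hz.
k=3: 136 Hz, 152 Hz.
k=4: 184 Hz, 200 Hz.
Within [64 Hz, 136 Hz]: 88 Hz, 104 Hz, 136 Hz.

88 Hz, 104 Hz, 136 Hz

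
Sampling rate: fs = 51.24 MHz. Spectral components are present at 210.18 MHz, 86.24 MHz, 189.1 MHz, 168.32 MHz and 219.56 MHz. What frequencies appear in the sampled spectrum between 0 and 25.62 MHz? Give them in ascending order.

5.22 MHz, 14.6 MHz, 15.86 MHz, 16.24 MHz

fs/2 = 25.62 MHz.
210.18 MHz mod fs = 5.22 MHz.
5.22 MHz ≤ fs/2 = 25.62 MHz, appears at 5.22 MHz.
86.24 MHz mod fs = 35 MHz.
35 MHz > fs/2 = 25.62 MHz, folds to fs − 35 MHz = 16.24 MHz.
189.1 MHz mod fs = 35.38 MHz.
35.38 MHz > fs/2 = 25.62 MHz, folds to fs − 35.38 MHz = 15.86 MHz.
168.32 MHz mod fs = 14.6 MHz.
14.6 MHz ≤ fs/2 = 25.62 MHz, appears at 14.6 MHz.
219.56 MHz mod fs = 14.6 MHz.
14.6 MHz ≤ fs/2 = 25.62 MHz, appears at 14.6 MHz.
Distinct values: {5.22 MHz, 14.6 MHz, 15.86 MHz, 16.24 MHz}.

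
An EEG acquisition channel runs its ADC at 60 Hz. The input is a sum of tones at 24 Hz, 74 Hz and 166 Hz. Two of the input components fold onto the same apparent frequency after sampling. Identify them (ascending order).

74 Hz, 166 Hz

fs/2 = 30 Hz.
24 Hz ≤ fs/2 = 30 Hz, passes unchanged.
74 Hz mod fs = 14 Hz.
14 Hz ≤ fs/2 = 30 Hz, appears at 14 Hz.
166 Hz mod fs = 46 Hz.
46 Hz > fs/2 = 30 Hz, folds to fs − 46 Hz = 14 Hz.
74 Hz and 166 Hz both map to 14 Hz.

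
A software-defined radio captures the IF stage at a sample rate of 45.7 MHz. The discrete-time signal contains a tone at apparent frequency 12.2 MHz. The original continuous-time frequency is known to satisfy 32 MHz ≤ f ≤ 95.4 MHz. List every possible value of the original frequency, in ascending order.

Frequencies that alias to 12.2 MHz are k·fs ± 12.2 MHz for integer k ≥ 0.
k=0: 12.2 MHz.
k=1: 33.5 MHz, 57.9 MHz.
k=2: 79.2 MHz, 103.6 MHz.
k=3: 124.9 MHz, 149.3 MHz.
Within [32 MHz, 95.4 MHz]: 33.5 MHz, 57.9 MHz, 79.2 MHz.

33.5 MHz, 57.9 MHz, 79.2 MHz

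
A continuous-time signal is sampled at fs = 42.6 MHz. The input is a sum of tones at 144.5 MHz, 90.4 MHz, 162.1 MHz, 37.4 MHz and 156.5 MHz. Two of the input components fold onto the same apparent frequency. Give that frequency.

5.2 MHz

fs/2 = 21.3 MHz.
144.5 MHz mod fs = 16.7 MHz.
16.7 MHz ≤ fs/2 = 21.3 MHz, appears at 16.7 MHz.
90.4 MHz mod fs = 5.2 MHz.
5.2 MHz ≤ fs/2 = 21.3 MHz, appears at 5.2 MHz.
162.1 MHz mod fs = 34.3 MHz.
34.3 MHz > fs/2 = 21.3 MHz, folds to fs − 34.3 MHz = 8.3 MHz.
37.4 MHz > fs/2 = 21.3 MHz, folds to fs − 37.4 MHz = 5.2 MHz.
156.5 MHz mod fs = 28.7 MHz.
28.7 MHz > fs/2 = 21.3 MHz, folds to fs − 28.7 MHz = 13.9 MHz.
37.4 MHz and 90.4 MHz both map to 5.2 MHz.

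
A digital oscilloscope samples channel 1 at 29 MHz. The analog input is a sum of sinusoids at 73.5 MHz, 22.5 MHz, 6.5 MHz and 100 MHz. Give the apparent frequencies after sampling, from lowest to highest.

6.5 MHz, 13 MHz, 13.5 MHz

fs/2 = 14.5 MHz.
73.5 MHz mod fs = 15.5 MHz.
15.5 MHz > fs/2 = 14.5 MHz, folds to fs − 15.5 MHz = 13.5 MHz.
22.5 MHz > fs/2 = 14.5 MHz, folds to fs − 22.5 MHz = 6.5 MHz.
6.5 MHz ≤ fs/2 = 14.5 MHz, passes unchanged.
100 MHz mod fs = 13 MHz.
13 MHz ≤ fs/2 = 14.5 MHz, appears at 13 MHz.
Distinct values: {6.5 MHz, 13 MHz, 13.5 MHz}.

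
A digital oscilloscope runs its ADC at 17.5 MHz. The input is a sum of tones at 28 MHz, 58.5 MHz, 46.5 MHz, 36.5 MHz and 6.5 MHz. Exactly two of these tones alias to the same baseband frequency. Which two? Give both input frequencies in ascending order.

fs/2 = 8.75 MHz.
28 MHz mod fs = 10.5 MHz.
10.5 MHz > fs/2 = 8.75 MHz, folds to fs − 10.5 MHz = 7 MHz.
58.5 MHz mod fs = 6 MHz.
6 MHz ≤ fs/2 = 8.75 MHz, appears at 6 MHz.
46.5 MHz mod fs = 11.5 MHz.
11.5 MHz > fs/2 = 8.75 MHz, folds to fs − 11.5 MHz = 6 MHz.
36.5 MHz mod fs = 1.5 MHz.
1.5 MHz ≤ fs/2 = 8.75 MHz, appears at 1.5 MHz.
6.5 MHz ≤ fs/2 = 8.75 MHz, passes unchanged.
46.5 MHz and 58.5 MHz both map to 6 MHz.

46.5 MHz, 58.5 MHz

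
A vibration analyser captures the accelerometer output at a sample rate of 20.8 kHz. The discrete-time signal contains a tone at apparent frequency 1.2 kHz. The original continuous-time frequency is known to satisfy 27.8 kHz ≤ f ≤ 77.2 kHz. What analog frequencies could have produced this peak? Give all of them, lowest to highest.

Frequencies that alias to 1.2 kHz are k·fs ± 1.2 kHz for integer k ≥ 0.
k=0: 1.2 kHz.
k=1: 19.6 kHz, 22 kHz.
k=2: 40.4 kHz, 42.8 kHz.
k=3: 61.2 kHz, 63.6 kHz.
k=4: 82 kHz, 84.4 kHz.
Within [27.8 kHz, 77.2 kHz]: 40.4 kHz, 42.8 kHz, 61.2 kHz, 63.6 kHz.

40.4 kHz, 42.8 kHz, 61.2 kHz, 63.6 kHz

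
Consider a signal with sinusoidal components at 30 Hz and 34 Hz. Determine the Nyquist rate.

Highest-frequency component: 34 Hz.
Nyquist rate = 2 × 34 Hz = 68 Hz.

68 Hz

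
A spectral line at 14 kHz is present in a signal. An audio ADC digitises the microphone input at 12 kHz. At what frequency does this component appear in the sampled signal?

2 kHz

14 kHz mod fs = 2 kHz.
2 kHz ≤ fs/2 = 6 kHz, appears at 2 kHz.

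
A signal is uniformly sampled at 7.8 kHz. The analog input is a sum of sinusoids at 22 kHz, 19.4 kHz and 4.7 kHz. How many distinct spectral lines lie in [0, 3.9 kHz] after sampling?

fs/2 = 3.9 kHz.
22 kHz mod fs = 6.4 kHz.
6.4 kHz > fs/2 = 3.9 kHz, folds to fs − 6.4 kHz = 1.4 kHz.
19.4 kHz mod fs = 3.8 kHz.
3.8 kHz ≤ fs/2 = 3.9 kHz, appears at 3.8 kHz.
4.7 kHz > fs/2 = 3.9 kHz, folds to fs − 4.7 kHz = 3.1 kHz.
Distinct values: {1.4 kHz, 3.1 kHz, 3.8 kHz} → 3.

3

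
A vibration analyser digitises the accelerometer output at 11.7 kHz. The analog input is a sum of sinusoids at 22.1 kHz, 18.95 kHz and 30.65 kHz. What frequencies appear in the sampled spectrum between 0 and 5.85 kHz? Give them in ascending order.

fs/2 = 5.85 kHz.
22.1 kHz mod fs = 10.4 kHz.
10.4 kHz > fs/2 = 5.85 kHz, folds to fs − 10.4 kHz = 1.3 kHz.
18.95 kHz mod fs = 7.25 kHz.
7.25 kHz > fs/2 = 5.85 kHz, folds to fs − 7.25 kHz = 4.45 kHz.
30.65 kHz mod fs = 7.25 kHz.
7.25 kHz > fs/2 = 5.85 kHz, folds to fs − 7.25 kHz = 4.45 kHz.
Distinct values: {1.3 kHz, 4.45 kHz}.

1.3 kHz, 4.45 kHz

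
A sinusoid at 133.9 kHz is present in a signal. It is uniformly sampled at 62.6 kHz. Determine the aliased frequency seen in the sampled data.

133.9 kHz mod fs = 8.7 kHz.
8.7 kHz ≤ fs/2 = 31.3 kHz, appears at 8.7 kHz.

8.7 kHz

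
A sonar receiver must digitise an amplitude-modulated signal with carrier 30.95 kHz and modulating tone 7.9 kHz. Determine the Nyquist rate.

77.7 kHz

AM sidebands sit at fc ± fm = 23.05 kHz and 38.85 kHz.
Highest-frequency component: 38.85 kHz.
Nyquist rate = 2 × 38.85 kHz = 77.7 kHz.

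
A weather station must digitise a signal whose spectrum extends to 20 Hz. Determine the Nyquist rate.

40 Hz

Nyquist rate = 2 × 20 Hz = 40 Hz.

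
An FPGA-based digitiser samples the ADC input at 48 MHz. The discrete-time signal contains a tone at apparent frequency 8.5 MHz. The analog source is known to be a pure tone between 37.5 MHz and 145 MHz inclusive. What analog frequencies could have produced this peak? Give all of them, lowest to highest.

Frequencies that alias to 8.5 MHz are k·fs ± 8.5 MHz for integer k ≥ 0.
k=0: 8.5 MHz.
k=1: 39.5 MHz, 56.5 MHz.
k=2: 87.5 MHz, 104.5 MHz.
k=3: 135.5 MHz, 152.5 MHz.
k=4: 183.5 MHz, 200.5 MHz.
Within [37.5 MHz, 145 MHz]: 39.5 MHz, 56.5 MHz, 87.5 MHz, 104.5 MHz, 135.5 MHz.

39.5 MHz, 56.5 MHz, 87.5 MHz, 104.5 MHz, 135.5 MHz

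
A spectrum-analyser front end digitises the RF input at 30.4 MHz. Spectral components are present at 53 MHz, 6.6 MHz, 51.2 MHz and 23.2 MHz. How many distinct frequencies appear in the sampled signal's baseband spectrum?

4

fs/2 = 15.2 MHz.
53 MHz mod fs = 22.6 MHz.
22.6 MHz > fs/2 = 15.2 MHz, folds to fs − 22.6 MHz = 7.8 MHz.
6.6 MHz ≤ fs/2 = 15.2 MHz, passes unchanged.
51.2 MHz mod fs = 20.8 MHz.
20.8 MHz > fs/2 = 15.2 MHz, folds to fs − 20.8 MHz = 9.6 MHz.
23.2 MHz > fs/2 = 15.2 MHz, folds to fs − 23.2 MHz = 7.2 MHz.
Distinct values: {6.6 MHz, 7.2 MHz, 7.8 MHz, 9.6 MHz} → 4.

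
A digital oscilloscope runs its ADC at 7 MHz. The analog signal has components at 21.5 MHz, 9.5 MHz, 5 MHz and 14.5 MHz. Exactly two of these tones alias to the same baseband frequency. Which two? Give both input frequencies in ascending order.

fs/2 = 3.5 MHz.
21.5 MHz mod fs = 0.5 MHz.
0.5 MHz ≤ fs/2 = 3.5 MHz, appears at 0.5 MHz.
9.5 MHz mod fs = 2.5 MHz.
2.5 MHz ≤ fs/2 = 3.5 MHz, appears at 2.5 MHz.
5 MHz > fs/2 = 3.5 MHz, folds to fs − 5 MHz = 2 MHz.
14.5 MHz mod fs = 0.5 MHz.
0.5 MHz ≤ fs/2 = 3.5 MHz, appears at 0.5 MHz.
14.5 MHz and 21.5 MHz both map to 0.5 MHz.

14.5 MHz, 21.5 MHz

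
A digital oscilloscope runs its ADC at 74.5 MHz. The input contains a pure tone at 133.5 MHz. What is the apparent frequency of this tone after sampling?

133.5 MHz mod fs = 59 MHz.
59 MHz > fs/2 = 37.25 MHz, folds to fs − 59 MHz = 15.5 MHz.

15.5 MHz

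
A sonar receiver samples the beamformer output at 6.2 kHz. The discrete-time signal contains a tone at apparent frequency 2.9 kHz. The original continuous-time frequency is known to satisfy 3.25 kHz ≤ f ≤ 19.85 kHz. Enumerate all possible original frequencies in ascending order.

3.3 kHz, 9.1 kHz, 9.5 kHz, 15.3 kHz, 15.7 kHz

Frequencies that alias to 2.9 kHz are k·fs ± 2.9 kHz for integer k ≥ 0.
k=0: 2.9 kHz.
k=1: 3.3 kHz, 9.1 kHz.
k=2: 9.5 kHz, 15.3 kHz.
k=3: 15.7 kHz, 21.5 kHz.
k=4: 21.9 kHz, 27.7 kHz.
Within [3.25 kHz, 19.85 kHz]: 3.3 kHz, 9.1 kHz, 9.5 kHz, 15.3 kHz, 15.7 kHz.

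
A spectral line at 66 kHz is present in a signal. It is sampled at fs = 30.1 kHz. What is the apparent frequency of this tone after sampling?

5.8 kHz

66 kHz mod fs = 5.8 kHz.
5.8 kHz ≤ fs/2 = 15.05 kHz, appears at 5.8 kHz.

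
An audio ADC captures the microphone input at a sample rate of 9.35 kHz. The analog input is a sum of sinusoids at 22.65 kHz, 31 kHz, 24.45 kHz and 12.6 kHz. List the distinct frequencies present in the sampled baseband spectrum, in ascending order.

2.95 kHz, 3.25 kHz, 3.6 kHz, 3.95 kHz

fs/2 = 4.675 kHz.
22.65 kHz mod fs = 3.95 kHz.
3.95 kHz ≤ fs/2 = 4.675 kHz, appears at 3.95 kHz.
31 kHz mod fs = 2.95 kHz.
2.95 kHz ≤ fs/2 = 4.675 kHz, appears at 2.95 kHz.
24.45 kHz mod fs = 5.75 kHz.
5.75 kHz > fs/2 = 4.675 kHz, folds to fs − 5.75 kHz = 3.6 kHz.
12.6 kHz mod fs = 3.25 kHz.
3.25 kHz ≤ fs/2 = 4.675 kHz, appears at 3.25 kHz.
Distinct values: {2.95 kHz, 3.25 kHz, 3.6 kHz, 3.95 kHz}.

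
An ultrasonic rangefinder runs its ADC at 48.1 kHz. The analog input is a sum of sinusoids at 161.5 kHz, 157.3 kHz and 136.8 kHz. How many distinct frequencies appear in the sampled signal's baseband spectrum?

fs/2 = 24.05 kHz.
161.5 kHz mod fs = 17.2 kHz.
17.2 kHz ≤ fs/2 = 24.05 kHz, appears at 17.2 kHz.
157.3 kHz mod fs = 13 kHz.
13 kHz ≤ fs/2 = 24.05 kHz, appears at 13 kHz.
136.8 kHz mod fs = 40.6 kHz.
40.6 kHz > fs/2 = 24.05 kHz, folds to fs − 40.6 kHz = 7.5 kHz.
Distinct values: {7.5 kHz, 13 kHz, 17.2 kHz} → 3.

3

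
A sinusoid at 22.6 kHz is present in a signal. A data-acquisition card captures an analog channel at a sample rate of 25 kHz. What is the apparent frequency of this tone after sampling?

22.6 kHz > fs/2 = 12.5 kHz, folds to fs − 22.6 kHz = 2.4 kHz.

2.4 kHz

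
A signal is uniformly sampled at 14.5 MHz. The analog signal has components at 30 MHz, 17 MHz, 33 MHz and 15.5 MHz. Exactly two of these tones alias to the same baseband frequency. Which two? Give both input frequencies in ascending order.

fs/2 = 7.25 MHz.
30 MHz mod fs = 1 MHz.
1 MHz ≤ fs/2 = 7.25 MHz, appears at 1 MHz.
17 MHz mod fs = 2.5 MHz.
2.5 MHz ≤ fs/2 = 7.25 MHz, appears at 2.5 MHz.
33 MHz mod fs = 4 MHz.
4 MHz ≤ fs/2 = 7.25 MHz, appears at 4 MHz.
15.5 MHz mod fs = 1 MHz.
1 MHz ≤ fs/2 = 7.25 MHz, appears at 1 MHz.
15.5 MHz and 30 MHz both map to 1 MHz.

15.5 MHz, 30 MHz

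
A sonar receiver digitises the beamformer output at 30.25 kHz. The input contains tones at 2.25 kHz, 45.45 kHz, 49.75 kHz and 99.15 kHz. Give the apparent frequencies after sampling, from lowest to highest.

2.25 kHz, 8.4 kHz, 10.75 kHz, 15.05 kHz

fs/2 = 15.125 kHz.
2.25 kHz ≤ fs/2 = 15.125 kHz, passes unchanged.
45.45 kHz mod fs = 15.2 kHz.
15.2 kHz > fs/2 = 15.125 kHz, folds to fs − 15.2 kHz = 15.05 kHz.
49.75 kHz mod fs = 19.5 kHz.
19.5 kHz > fs/2 = 15.125 kHz, folds to fs − 19.5 kHz = 10.75 kHz.
99.15 kHz mod fs = 8.4 kHz.
8.4 kHz ≤ fs/2 = 15.125 kHz, appears at 8.4 kHz.
Distinct values: {2.25 kHz, 8.4 kHz, 10.75 kHz, 15.05 kHz}.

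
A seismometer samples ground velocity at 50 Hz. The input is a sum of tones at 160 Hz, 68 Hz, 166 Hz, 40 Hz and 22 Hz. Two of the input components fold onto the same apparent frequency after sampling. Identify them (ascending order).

40 Hz, 160 Hz

fs/2 = 25 Hz.
160 Hz mod fs = 10 Hz.
10 Hz ≤ fs/2 = 25 Hz, appears at 10 Hz.
68 Hz mod fs = 18 Hz.
18 Hz ≤ fs/2 = 25 Hz, appears at 18 Hz.
166 Hz mod fs = 16 Hz.
16 Hz ≤ fs/2 = 25 Hz, appears at 16 Hz.
40 Hz > fs/2 = 25 Hz, folds to fs − 40 Hz = 10 Hz.
22 Hz ≤ fs/2 = 25 Hz, passes unchanged.
40 Hz and 160 Hz both map to 10 Hz.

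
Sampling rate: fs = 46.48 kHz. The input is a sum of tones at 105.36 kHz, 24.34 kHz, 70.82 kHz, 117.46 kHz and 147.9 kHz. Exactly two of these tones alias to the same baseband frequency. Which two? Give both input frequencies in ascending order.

fs/2 = 23.24 kHz.
105.36 kHz mod fs = 12.4 kHz.
12.4 kHz ≤ fs/2 = 23.24 kHz, appears at 12.4 kHz.
24.34 kHz > fs/2 = 23.24 kHz, folds to fs − 24.34 kHz = 22.14 kHz.
70.82 kHz mod fs = 24.34 kHz.
24.34 kHz > fs/2 = 23.24 kHz, folds to fs − 24.34 kHz = 22.14 kHz.
117.46 kHz mod fs = 24.5 kHz.
24.5 kHz > fs/2 = 23.24 kHz, folds to fs − 24.5 kHz = 21.98 kHz.
147.9 kHz mod fs = 8.46 kHz.
8.46 kHz ≤ fs/2 = 23.24 kHz, appears at 8.46 kHz.
24.34 kHz and 70.82 kHz both map to 22.14 kHz.

24.34 kHz, 70.82 kHz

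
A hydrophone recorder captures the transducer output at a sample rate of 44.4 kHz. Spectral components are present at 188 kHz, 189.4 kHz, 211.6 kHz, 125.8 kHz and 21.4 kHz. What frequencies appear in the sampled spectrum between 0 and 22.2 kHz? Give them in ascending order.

7.4 kHz, 10.4 kHz, 11.8 kHz, 21.4 kHz

fs/2 = 22.2 kHz.
188 kHz mod fs = 10.4 kHz.
10.4 kHz ≤ fs/2 = 22.2 kHz, appears at 10.4 kHz.
189.4 kHz mod fs = 11.8 kHz.
11.8 kHz ≤ fs/2 = 22.2 kHz, appears at 11.8 kHz.
211.6 kHz mod fs = 34 kHz.
34 kHz > fs/2 = 22.2 kHz, folds to fs − 34 kHz = 10.4 kHz.
125.8 kHz mod fs = 37 kHz.
37 kHz > fs/2 = 22.2 kHz, folds to fs − 37 kHz = 7.4 kHz.
21.4 kHz ≤ fs/2 = 22.2 kHz, passes unchanged.
Distinct values: {7.4 kHz, 10.4 kHz, 11.8 kHz, 21.4 kHz}.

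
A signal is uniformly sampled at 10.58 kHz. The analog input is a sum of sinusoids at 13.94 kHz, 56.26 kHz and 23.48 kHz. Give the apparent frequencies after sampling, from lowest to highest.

2.32 kHz, 3.36 kHz

fs/2 = 5.29 kHz.
13.94 kHz mod fs = 3.36 kHz.
3.36 kHz ≤ fs/2 = 5.29 kHz, appears at 3.36 kHz.
56.26 kHz mod fs = 3.36 kHz.
3.36 kHz ≤ fs/2 = 5.29 kHz, appears at 3.36 kHz.
23.48 kHz mod fs = 2.32 kHz.
2.32 kHz ≤ fs/2 = 5.29 kHz, appears at 2.32 kHz.
Distinct values: {2.32 kHz, 3.36 kHz}.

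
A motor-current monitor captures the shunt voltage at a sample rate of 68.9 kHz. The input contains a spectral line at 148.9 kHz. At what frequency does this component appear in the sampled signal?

148.9 kHz mod fs = 11.1 kHz.
11.1 kHz ≤ fs/2 = 34.45 kHz, appears at 11.1 kHz.

11.1 kHz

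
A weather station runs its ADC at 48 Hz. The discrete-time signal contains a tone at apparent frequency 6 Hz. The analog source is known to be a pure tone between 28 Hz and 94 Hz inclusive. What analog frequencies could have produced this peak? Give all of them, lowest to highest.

Frequencies that alias to 6 Hz are k·fs ± 6 Hz for integer k ≥ 0.
k=0: 6 Hz.
k=1: 42 Hz, 54 Hz.
k=2: 90 Hz, 102 Hz.
k=3: 138 Hz, 150 Hz.
Within [28 Hz, 94 Hz]: 42 Hz, 54 Hz, 90 Hz.

42 Hz, 54 Hz, 90 Hz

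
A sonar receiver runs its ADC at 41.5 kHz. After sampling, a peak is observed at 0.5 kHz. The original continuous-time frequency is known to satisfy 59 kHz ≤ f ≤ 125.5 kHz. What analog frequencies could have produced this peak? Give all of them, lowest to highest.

Frequencies that alias to 0.5 kHz are k·fs ± 0.5 kHz for integer k ≥ 0.
k=0: 0.5 kHz.
k=1: 41 kHz, 42 kHz.
k=2: 82.5 kHz, 83.5 kHz.
k=3: 124 kHz, 125 kHz.
k=4: 165.5 kHz, 166.5 kHz.
Within [59 kHz, 125.5 kHz]: 82.5 kHz, 83.5 kHz, 124 kHz, 125 kHz.

82.5 kHz, 83.5 kHz, 124 kHz, 125 kHz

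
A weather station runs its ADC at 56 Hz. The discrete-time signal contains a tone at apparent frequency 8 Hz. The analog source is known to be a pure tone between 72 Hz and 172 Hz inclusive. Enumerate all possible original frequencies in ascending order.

104 Hz, 120 Hz, 160 Hz

Frequencies that alias to 8 Hz are k·fs ± 8 Hz for integer k ≥ 0.
k=0: 8 Hz.
k=1: 48 Hz, 64 Hz.
k=2: 104 Hz, 120 Hz.
k=3: 160 Hz, 176 Hz.
k=4: 216 Hz, 232 Hz.
Within [72 Hz, 172 Hz]: 104 Hz, 120 Hz, 160 Hz.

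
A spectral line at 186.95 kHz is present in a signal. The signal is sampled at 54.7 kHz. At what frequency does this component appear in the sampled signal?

22.85 kHz

186.95 kHz mod fs = 22.85 kHz.
22.85 kHz ≤ fs/2 = 27.35 kHz, appears at 22.85 kHz.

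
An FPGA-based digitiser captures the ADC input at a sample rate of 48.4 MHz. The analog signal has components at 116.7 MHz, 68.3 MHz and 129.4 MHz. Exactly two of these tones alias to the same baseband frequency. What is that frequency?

fs/2 = 24.2 MHz.
116.7 MHz mod fs = 19.9 MHz.
19.9 MHz ≤ fs/2 = 24.2 MHz, appears at 19.9 MHz.
68.3 MHz mod fs = 19.9 MHz.
19.9 MHz ≤ fs/2 = 24.2 MHz, appears at 19.9 MHz.
129.4 MHz mod fs = 32.6 MHz.
32.6 MHz > fs/2 = 24.2 MHz, folds to fs − 32.6 MHz = 15.8 MHz.
68.3 MHz and 116.7 MHz both map to 19.9 MHz.

19.9 MHz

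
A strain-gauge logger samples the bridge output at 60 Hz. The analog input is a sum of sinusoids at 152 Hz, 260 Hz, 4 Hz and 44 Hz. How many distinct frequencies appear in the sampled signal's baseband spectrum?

fs/2 = 30 Hz.
152 Hz mod fs = 32 Hz.
32 Hz > fs/2 = 30 Hz, folds to fs − 32 Hz = 28 Hz.
260 Hz mod fs = 20 Hz.
20 Hz ≤ fs/2 = 30 Hz, appears at 20 Hz.
4 Hz ≤ fs/2 = 30 Hz, passes unchanged.
44 Hz > fs/2 = 30 Hz, folds to fs − 44 Hz = 16 Hz.
Distinct values: {4 Hz, 16 Hz, 20 Hz, 28 Hz} → 4.

4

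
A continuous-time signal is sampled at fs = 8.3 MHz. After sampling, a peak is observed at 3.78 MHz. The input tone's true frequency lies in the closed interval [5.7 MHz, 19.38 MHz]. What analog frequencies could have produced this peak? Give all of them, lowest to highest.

12.08 MHz, 12.82 MHz

Frequencies that alias to 3.78 MHz are k·fs ± 3.78 MHz for integer k ≥ 0.
k=0: 3.78 MHz.
k=1: 4.52 MHz, 12.08 MHz.
k=2: 12.82 MHz, 20.38 MHz.
k=3: 21.12 MHz, 28.68 MHz.
Within [5.7 MHz, 19.38 MHz]: 12.08 MHz, 12.82 MHz.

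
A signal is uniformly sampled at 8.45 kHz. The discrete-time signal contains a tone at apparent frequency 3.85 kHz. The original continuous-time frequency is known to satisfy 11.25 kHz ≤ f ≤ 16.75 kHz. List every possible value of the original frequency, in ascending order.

Frequencies that alias to 3.85 kHz are k·fs ± 3.85 kHz for integer k ≥ 0.
k=0: 3.85 kHz.
k=1: 4.6 kHz, 12.3 kHz.
k=2: 13.05 kHz, 20.75 kHz.
k=3: 21.5 kHz, 29.2 kHz.
Within [11.25 kHz, 16.75 kHz]: 12.3 kHz, 13.05 kHz.

12.3 kHz, 13.05 kHz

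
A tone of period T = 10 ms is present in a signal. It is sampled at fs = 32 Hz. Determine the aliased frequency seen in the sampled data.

T = 10 ms → f = 1/T = 100 Hz.
100 Hz mod fs = 4 Hz.
4 Hz ≤ fs/2 = 16 Hz, appears at 4 Hz.

4 Hz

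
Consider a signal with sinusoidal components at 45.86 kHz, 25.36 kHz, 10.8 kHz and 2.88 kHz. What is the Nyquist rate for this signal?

Highest-frequency component: 45.86 kHz.
Nyquist rate = 2 × 45.86 kHz = 91.72 kHz.

91.72 kHz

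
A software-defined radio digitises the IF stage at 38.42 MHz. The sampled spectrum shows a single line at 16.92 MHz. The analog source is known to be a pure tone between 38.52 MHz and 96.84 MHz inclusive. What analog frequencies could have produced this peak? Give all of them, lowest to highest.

55.34 MHz, 59.92 MHz, 93.76 MHz

Frequencies that alias to 16.92 MHz are k·fs ± 16.92 MHz for integer k ≥ 0.
k=0: 16.92 MHz.
k=1: 21.5 MHz, 55.34 MHz.
k=2: 59.92 MHz, 93.76 MHz.
k=3: 98.34 MHz, 132.18 MHz.
Within [38.52 MHz, 96.84 MHz]: 55.34 MHz, 59.92 MHz, 93.76 MHz.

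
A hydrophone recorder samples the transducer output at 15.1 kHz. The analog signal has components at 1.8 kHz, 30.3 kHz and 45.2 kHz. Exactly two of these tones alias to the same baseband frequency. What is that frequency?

0.1 kHz

fs/2 = 7.55 kHz.
1.8 kHz ≤ fs/2 = 7.55 kHz, passes unchanged.
30.3 kHz mod fs = 0.1 kHz.
0.1 kHz ≤ fs/2 = 7.55 kHz, appears at 0.1 kHz.
45.2 kHz mod fs = 15 kHz.
15 kHz > fs/2 = 7.55 kHz, folds to fs − 15 kHz = 0.1 kHz.
30.3 kHz and 45.2 kHz both map to 0.1 kHz.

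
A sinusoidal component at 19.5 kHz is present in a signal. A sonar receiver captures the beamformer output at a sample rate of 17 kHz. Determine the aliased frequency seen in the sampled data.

19.5 kHz mod fs = 2.5 kHz.
2.5 kHz ≤ fs/2 = 8.5 kHz, appears at 2.5 kHz.

2.5 kHz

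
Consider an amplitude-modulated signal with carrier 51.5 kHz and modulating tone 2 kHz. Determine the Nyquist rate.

AM sidebands sit at fc ± fm = 49.5 kHz and 53.5 kHz.
Highest-frequency component: 53.5 kHz.
Nyquist rate = 2 × 53.5 kHz = 107 kHz.

107 kHz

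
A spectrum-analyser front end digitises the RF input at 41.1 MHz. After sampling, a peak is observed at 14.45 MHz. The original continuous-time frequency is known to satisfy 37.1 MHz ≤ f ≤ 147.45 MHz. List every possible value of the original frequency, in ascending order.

55.55 MHz, 67.75 MHz, 96.65 MHz, 108.85 MHz, 137.75 MHz

Frequencies that alias to 14.45 MHz are k·fs ± 14.45 MHz for integer k ≥ 0.
k=0: 14.45 MHz.
k=1: 26.65 MHz, 55.55 MHz.
k=2: 67.75 MHz, 96.65 MHz.
k=3: 108.85 MHz, 137.75 MHz.
k=4: 149.95 MHz, 178.85 MHz.
Within [37.1 MHz, 147.45 MHz]: 55.55 MHz, 67.75 MHz, 96.65 MHz, 108.85 MHz, 137.75 MHz.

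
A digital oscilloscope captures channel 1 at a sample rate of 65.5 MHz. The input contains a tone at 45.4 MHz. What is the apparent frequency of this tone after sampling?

45.4 MHz > fs/2 = 32.75 MHz, folds to fs − 45.4 MHz = 20.1 MHz.

20.1 MHz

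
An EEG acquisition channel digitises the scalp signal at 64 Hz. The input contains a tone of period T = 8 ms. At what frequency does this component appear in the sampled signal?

T = 8 ms → f = 1/T = 125 Hz.
125 Hz mod fs = 61 Hz.
61 Hz > fs/2 = 32 Hz, folds to fs − 61 Hz = 3 Hz.

3 Hz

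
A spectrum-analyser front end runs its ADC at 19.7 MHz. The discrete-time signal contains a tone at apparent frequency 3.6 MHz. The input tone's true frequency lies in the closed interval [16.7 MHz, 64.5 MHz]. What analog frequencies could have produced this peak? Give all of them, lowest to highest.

23.3 MHz, 35.8 MHz, 43 MHz, 55.5 MHz, 62.7 MHz

Frequencies that alias to 3.6 MHz are k·fs ± 3.6 MHz for integer k ≥ 0.
k=0: 3.6 MHz.
k=1: 16.1 MHz, 23.3 MHz.
k=2: 35.8 MHz, 43 MHz.
k=3: 55.5 MHz, 62.7 MHz.
k=4: 75.2 MHz, 82.4 MHz.
Within [16.7 MHz, 64.5 MHz]: 23.3 MHz, 35.8 MHz, 43 MHz, 55.5 MHz, 62.7 MHz.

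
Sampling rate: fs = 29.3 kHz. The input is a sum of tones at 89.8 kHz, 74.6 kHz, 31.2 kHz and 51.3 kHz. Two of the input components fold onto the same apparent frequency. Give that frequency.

1.9 kHz

fs/2 = 14.65 kHz.
89.8 kHz mod fs = 1.9 kHz.
1.9 kHz ≤ fs/2 = 14.65 kHz, appears at 1.9 kHz.
74.6 kHz mod fs = 16 kHz.
16 kHz > fs/2 = 14.65 kHz, folds to fs − 16 kHz = 13.3 kHz.
31.2 kHz mod fs = 1.9 kHz.
1.9 kHz ≤ fs/2 = 14.65 kHz, appears at 1.9 kHz.
51.3 kHz mod fs = 22 kHz.
22 kHz > fs/2 = 14.65 kHz, folds to fs − 22 kHz = 7.3 kHz.
31.2 kHz and 89.8 kHz both map to 1.9 kHz.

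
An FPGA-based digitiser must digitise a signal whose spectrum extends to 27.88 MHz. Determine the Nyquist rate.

55.76 MHz

Nyquist rate = 2 × 27.88 MHz = 55.76 MHz.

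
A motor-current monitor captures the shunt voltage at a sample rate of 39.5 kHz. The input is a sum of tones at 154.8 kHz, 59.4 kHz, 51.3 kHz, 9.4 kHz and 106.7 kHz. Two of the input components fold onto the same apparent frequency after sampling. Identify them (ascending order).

fs/2 = 19.75 kHz.
154.8 kHz mod fs = 36.3 kHz.
36.3 kHz > fs/2 = 19.75 kHz, folds to fs − 36.3 kHz = 3.2 kHz.
59.4 kHz mod fs = 19.9 kHz.
19.9 kHz > fs/2 = 19.75 kHz, folds to fs − 19.9 kHz = 19.6 kHz.
51.3 kHz mod fs = 11.8 kHz.
11.8 kHz ≤ fs/2 = 19.75 kHz, appears at 11.8 kHz.
9.4 kHz ≤ fs/2 = 19.75 kHz, passes unchanged.
106.7 kHz mod fs = 27.7 kHz.
27.7 kHz > fs/2 = 19.75 kHz, folds to fs − 27.7 kHz = 11.8 kHz.
51.3 kHz and 106.7 kHz both map to 11.8 kHz.

51.3 kHz, 106.7 kHz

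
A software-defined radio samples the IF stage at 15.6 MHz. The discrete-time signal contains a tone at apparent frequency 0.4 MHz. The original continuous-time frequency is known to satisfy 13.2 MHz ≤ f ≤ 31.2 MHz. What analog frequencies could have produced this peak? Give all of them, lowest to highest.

Frequencies that alias to 0.4 MHz are k·fs ± 0.4 MHz for integer k ≥ 0.
k=0: 0.4 MHz.
k=1: 15.2 MHz, 16 MHz.
k=2: 30.8 MHz, 31.6 MHz.
k=3: 46.4 MHz, 47.2 MHz.
Within [13.2 MHz, 31.2 MHz]: 15.2 MHz, 16 MHz, 30.8 MHz.

15.2 MHz, 16 MHz, 30.8 MHz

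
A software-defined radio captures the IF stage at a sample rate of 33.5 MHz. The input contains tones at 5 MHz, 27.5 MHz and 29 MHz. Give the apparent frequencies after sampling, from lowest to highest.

4.5 MHz, 5 MHz, 6 MHz

fs/2 = 16.75 MHz.
5 MHz ≤ fs/2 = 16.75 MHz, passes unchanged.
27.5 MHz > fs/2 = 16.75 MHz, folds to fs − 27.5 MHz = 6 MHz.
29 MHz > fs/2 = 16.75 MHz, folds to fs − 29 MHz = 4.5 MHz.
Distinct values: {4.5 MHz, 5 MHz, 6 MHz}.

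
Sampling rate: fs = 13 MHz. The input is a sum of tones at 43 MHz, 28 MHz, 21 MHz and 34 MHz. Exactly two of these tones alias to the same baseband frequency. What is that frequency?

fs/2 = 6.5 MHz.
43 MHz mod fs = 4 MHz.
4 MHz ≤ fs/2 = 6.5 MHz, appears at 4 MHz.
28 MHz mod fs = 2 MHz.
2 MHz ≤ fs/2 = 6.5 MHz, appears at 2 MHz.
21 MHz mod fs = 8 MHz.
8 MHz > fs/2 = 6.5 MHz, folds to fs − 8 MHz = 5 MHz.
34 MHz mod fs = 8 MHz.
8 MHz > fs/2 = 6.5 MHz, folds to fs − 8 MHz = 5 MHz.
21 MHz and 34 MHz both map to 5 MHz.

5 MHz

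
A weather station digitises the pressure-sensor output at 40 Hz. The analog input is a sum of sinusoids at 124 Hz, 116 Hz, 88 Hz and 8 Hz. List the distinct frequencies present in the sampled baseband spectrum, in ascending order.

fs/2 = 20 Hz.
124 Hz mod fs = 4 Hz.
4 Hz ≤ fs/2 = 20 Hz, appears at 4 Hz.
116 Hz mod fs = 36 Hz.
36 Hz > fs/2 = 20 Hz, folds to fs − 36 Hz = 4 Hz.
88 Hz mod fs = 8 Hz.
8 Hz ≤ fs/2 = 20 Hz, appears at 8 Hz.
8 Hz ≤ fs/2 = 20 Hz, passes unchanged.
Distinct values: {4 Hz, 8 Hz}.

4 Hz, 8 Hz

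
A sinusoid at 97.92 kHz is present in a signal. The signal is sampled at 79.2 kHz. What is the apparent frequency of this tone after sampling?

97.92 kHz mod fs = 18.72 kHz.
18.72 kHz ≤ fs/2 = 39.6 kHz, appears at 18.72 kHz.

18.72 kHz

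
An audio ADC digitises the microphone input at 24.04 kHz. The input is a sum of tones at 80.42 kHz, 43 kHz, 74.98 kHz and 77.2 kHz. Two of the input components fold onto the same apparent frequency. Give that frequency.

5.08 kHz

fs/2 = 12.02 kHz.
80.42 kHz mod fs = 8.3 kHz.
8.3 kHz ≤ fs/2 = 12.02 kHz, appears at 8.3 kHz.
43 kHz mod fs = 18.96 kHz.
18.96 kHz > fs/2 = 12.02 kHz, folds to fs − 18.96 kHz = 5.08 kHz.
74.98 kHz mod fs = 2.86 kHz.
2.86 kHz ≤ fs/2 = 12.02 kHz, appears at 2.86 kHz.
77.2 kHz mod fs = 5.08 kHz.
5.08 kHz ≤ fs/2 = 12.02 kHz, appears at 5.08 kHz.
43 kHz and 77.2 kHz both map to 5.08 kHz.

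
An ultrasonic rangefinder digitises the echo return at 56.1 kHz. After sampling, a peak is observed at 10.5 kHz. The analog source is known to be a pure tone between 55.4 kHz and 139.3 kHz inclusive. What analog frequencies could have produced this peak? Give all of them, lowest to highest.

Frequencies that alias to 10.5 kHz are k·fs ± 10.5 kHz for integer k ≥ 0.
k=0: 10.5 kHz.
k=1: 45.6 kHz, 66.6 kHz.
k=2: 101.7 kHz, 122.7 kHz.
k=3: 157.8 kHz, 178.8 kHz.
Within [55.4 kHz, 139.3 kHz]: 66.6 kHz, 101.7 kHz, 122.7 kHz.

66.6 kHz, 101.7 kHz, 122.7 kHz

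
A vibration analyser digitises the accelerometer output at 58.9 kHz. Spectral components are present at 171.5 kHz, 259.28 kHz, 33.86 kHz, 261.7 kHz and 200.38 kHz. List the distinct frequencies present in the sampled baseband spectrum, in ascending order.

fs/2 = 29.45 kHz.
171.5 kHz mod fs = 53.7 kHz.
53.7 kHz > fs/2 = 29.45 kHz, folds to fs − 53.7 kHz = 5.2 kHz.
259.28 kHz mod fs = 23.68 kHz.
23.68 kHz ≤ fs/2 = 29.45 kHz, appears at 23.68 kHz.
33.86 kHz > fs/2 = 29.45 kHz, folds to fs − 33.86 kHz = 25.04 kHz.
261.7 kHz mod fs = 26.1 kHz.
26.1 kHz ≤ fs/2 = 29.45 kHz, appears at 26.1 kHz.
200.38 kHz mod fs = 23.68 kHz.
23.68 kHz ≤ fs/2 = 29.45 kHz, appears at 23.68 kHz.
Distinct values: {5.2 kHz, 23.68 kHz, 25.04 kHz, 26.1 kHz}.

5.2 kHz, 23.68 kHz, 25.04 kHz, 26.1 kHz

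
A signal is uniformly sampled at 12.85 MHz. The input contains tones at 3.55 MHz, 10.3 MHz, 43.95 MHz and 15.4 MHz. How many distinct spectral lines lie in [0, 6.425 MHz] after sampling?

3

fs/2 = 6.425 MHz.
3.55 MHz ≤ fs/2 = 6.425 MHz, passes unchanged.
10.3 MHz > fs/2 = 6.425 MHz, folds to fs − 10.3 MHz = 2.55 MHz.
43.95 MHz mod fs = 5.4 MHz.
5.4 MHz ≤ fs/2 = 6.425 MHz, appears at 5.4 MHz.
15.4 MHz mod fs = 2.55 MHz.
2.55 MHz ≤ fs/2 = 6.425 MHz, appears at 2.55 MHz.
Distinct values: {2.55 MHz, 3.55 MHz, 5.4 MHz} → 3.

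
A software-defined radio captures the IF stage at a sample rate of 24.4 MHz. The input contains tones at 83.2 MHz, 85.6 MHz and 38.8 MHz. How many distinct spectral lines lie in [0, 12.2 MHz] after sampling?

2

fs/2 = 12.2 MHz.
83.2 MHz mod fs = 10 MHz.
10 MHz ≤ fs/2 = 12.2 MHz, appears at 10 MHz.
85.6 MHz mod fs = 12.4 MHz.
12.4 MHz > fs/2 = 12.2 MHz, folds to fs − 12.4 MHz = 12 MHz.
38.8 MHz mod fs = 14.4 MHz.
14.4 MHz > fs/2 = 12.2 MHz, folds to fs − 14.4 MHz = 10 MHz.
Distinct values: {10 MHz, 12 MHz} → 2.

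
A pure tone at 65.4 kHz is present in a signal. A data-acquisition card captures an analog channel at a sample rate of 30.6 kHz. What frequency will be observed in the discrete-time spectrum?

65.4 kHz mod fs = 4.2 kHz.
4.2 kHz ≤ fs/2 = 15.3 kHz, appears at 4.2 kHz.

4.2 kHz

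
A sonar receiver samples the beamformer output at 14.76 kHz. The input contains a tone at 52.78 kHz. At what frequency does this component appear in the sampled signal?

52.78 kHz mod fs = 8.5 kHz.
8.5 kHz > fs/2 = 7.38 kHz, folds to fs − 8.5 kHz = 6.26 kHz.

6.26 kHz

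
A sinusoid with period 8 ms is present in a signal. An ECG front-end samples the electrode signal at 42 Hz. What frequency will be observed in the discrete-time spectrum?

T = 8 ms → f = 1/T = 125 Hz.
125 Hz mod fs = 41 Hz.
41 Hz > fs/2 = 21 Hz, folds to fs − 41 Hz = 1 Hz.

1 Hz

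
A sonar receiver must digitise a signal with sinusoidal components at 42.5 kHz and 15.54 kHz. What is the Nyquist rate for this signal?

Highest-frequency component: 42.5 kHz.
Nyquist rate = 2 × 42.5 kHz = 85 kHz.

85 kHz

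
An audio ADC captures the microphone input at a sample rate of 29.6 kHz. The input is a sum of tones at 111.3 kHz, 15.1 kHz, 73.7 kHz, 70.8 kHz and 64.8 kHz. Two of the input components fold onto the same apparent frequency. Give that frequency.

14.5 kHz

fs/2 = 14.8 kHz.
111.3 kHz mod fs = 22.5 kHz.
22.5 kHz > fs/2 = 14.8 kHz, folds to fs − 22.5 kHz = 7.1 kHz.
15.1 kHz > fs/2 = 14.8 kHz, folds to fs − 15.1 kHz = 14.5 kHz.
73.7 kHz mod fs = 14.5 kHz.
14.5 kHz ≤ fs/2 = 14.8 kHz, appears at 14.5 kHz.
70.8 kHz mod fs = 11.6 kHz.
11.6 kHz ≤ fs/2 = 14.8 kHz, appears at 11.6 kHz.
64.8 kHz mod fs = 5.6 kHz.
5.6 kHz ≤ fs/2 = 14.8 kHz, appears at 5.6 kHz.
15.1 kHz and 73.7 kHz both map to 14.5 kHz.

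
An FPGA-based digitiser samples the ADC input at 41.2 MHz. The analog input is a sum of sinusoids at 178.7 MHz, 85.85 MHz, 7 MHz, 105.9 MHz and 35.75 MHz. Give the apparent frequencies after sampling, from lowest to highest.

fs/2 = 20.6 MHz.
178.7 MHz mod fs = 13.9 MHz.
13.9 MHz ≤ fs/2 = 20.6 MHz, appears at 13.9 MHz.
85.85 MHz mod fs = 3.45 MHz.
3.45 MHz ≤ fs/2 = 20.6 MHz, appears at 3.45 MHz.
7 MHz ≤ fs/2 = 20.6 MHz, passes unchanged.
105.9 MHz mod fs = 23.5 MHz.
23.5 MHz > fs/2 = 20.6 MHz, folds to fs − 23.5 MHz = 17.7 MHz.
35.75 MHz > fs/2 = 20.6 MHz, folds to fs − 35.75 MHz = 5.45 MHz.
Distinct values: {3.45 MHz, 5.45 MHz, 7 MHz, 13.9 MHz, 17.7 MHz}.

3.45 MHz, 5.45 MHz, 7 MHz, 13.9 MHz, 17.7 MHz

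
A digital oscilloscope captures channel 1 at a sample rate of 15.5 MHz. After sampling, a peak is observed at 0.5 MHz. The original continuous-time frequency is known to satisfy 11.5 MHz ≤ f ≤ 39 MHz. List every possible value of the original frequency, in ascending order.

15 MHz, 16 MHz, 30.5 MHz, 31.5 MHz

Frequencies that alias to 0.5 MHz are k·fs ± 0.5 MHz for integer k ≥ 0.
k=0: 0.5 MHz.
k=1: 15 MHz, 16 MHz.
k=2: 30.5 MHz, 31.5 MHz.
k=3: 46 MHz, 47 MHz.
Within [11.5 MHz, 39 MHz]: 15 MHz, 16 MHz, 30.5 MHz, 31.5 MHz.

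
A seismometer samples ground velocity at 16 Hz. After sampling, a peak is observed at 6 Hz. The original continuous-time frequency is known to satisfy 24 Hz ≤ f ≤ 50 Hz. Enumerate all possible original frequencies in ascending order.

26 Hz, 38 Hz, 42 Hz

Frequencies that alias to 6 Hz are k·fs ± 6 Hz for integer k ≥ 0.
k=0: 6 Hz.
k=1: 10 Hz, 22 Hz.
k=2: 26 Hz, 38 Hz.
k=3: 42 Hz, 54 Hz.
k=4: 58 Hz, 70 Hz.
Within [24 Hz, 50 Hz]: 26 Hz, 38 Hz, 42 Hz.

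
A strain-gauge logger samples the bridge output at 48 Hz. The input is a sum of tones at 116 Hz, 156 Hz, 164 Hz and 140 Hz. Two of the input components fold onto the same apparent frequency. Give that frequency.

fs/2 = 24 Hz.
116 Hz mod fs = 20 Hz.
20 Hz ≤ fs/2 = 24 Hz, appears at 20 Hz.
156 Hz mod fs = 12 Hz.
12 Hz ≤ fs/2 = 24 Hz, appears at 12 Hz.
164 Hz mod fs = 20 Hz.
20 Hz ≤ fs/2 = 24 Hz, appears at 20 Hz.
140 Hz mod fs = 44 Hz.
44 Hz > fs/2 = 24 Hz, folds to fs − 44 Hz = 4 Hz.
116 Hz and 164 Hz both map to 20 Hz.

20 Hz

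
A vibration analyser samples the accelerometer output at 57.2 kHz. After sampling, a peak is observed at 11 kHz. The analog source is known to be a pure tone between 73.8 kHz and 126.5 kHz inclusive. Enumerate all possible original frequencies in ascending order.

103.4 kHz, 125.4 kHz

Frequencies that alias to 11 kHz are k·fs ± 11 kHz for integer k ≥ 0.
k=0: 11 kHz.
k=1: 46.2 kHz, 68.2 kHz.
k=2: 103.4 kHz, 125.4 kHz.
k=3: 160.6 kHz, 182.6 kHz.
Within [73.8 kHz, 126.5 kHz]: 103.4 kHz, 125.4 kHz.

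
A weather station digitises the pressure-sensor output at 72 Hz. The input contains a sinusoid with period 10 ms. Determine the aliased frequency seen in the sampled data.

28 Hz

T = 10 ms → f = 1/T = 100 Hz.
100 Hz mod fs = 28 Hz.
28 Hz ≤ fs/2 = 36 Hz, appears at 28 Hz.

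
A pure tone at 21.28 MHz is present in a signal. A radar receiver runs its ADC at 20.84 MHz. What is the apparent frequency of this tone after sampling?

0.44 MHz

21.28 MHz mod fs = 0.44 MHz.
0.44 MHz ≤ fs/2 = 10.42 MHz, appears at 0.44 MHz.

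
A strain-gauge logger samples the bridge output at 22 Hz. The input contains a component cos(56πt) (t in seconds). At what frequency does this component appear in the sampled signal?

6 Hz

ω = 56π rad/s → f = ω/(2π) = 28 Hz.
28 Hz mod fs = 6 Hz.
6 Hz ≤ fs/2 = 11 Hz, appears at 6 Hz.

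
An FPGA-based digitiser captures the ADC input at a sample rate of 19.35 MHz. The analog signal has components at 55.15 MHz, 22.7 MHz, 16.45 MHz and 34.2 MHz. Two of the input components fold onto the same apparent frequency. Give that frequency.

fs/2 = 9.675 MHz.
55.15 MHz mod fs = 16.45 MHz.
16.45 MHz > fs/2 = 9.675 MHz, folds to fs − 16.45 MHz = 2.9 MHz.
22.7 MHz mod fs = 3.35 MHz.
3.35 MHz ≤ fs/2 = 9.675 MHz, appears at 3.35 MHz.
16.45 MHz > fs/2 = 9.675 MHz, folds to fs − 16.45 MHz = 2.9 MHz.
34.2 MHz mod fs = 14.85 MHz.
14.85 MHz > fs/2 = 9.675 MHz, folds to fs − 14.85 MHz = 4.5 MHz.
16.45 MHz and 55.15 MHz both map to 2.9 MHz.

2.9 MHz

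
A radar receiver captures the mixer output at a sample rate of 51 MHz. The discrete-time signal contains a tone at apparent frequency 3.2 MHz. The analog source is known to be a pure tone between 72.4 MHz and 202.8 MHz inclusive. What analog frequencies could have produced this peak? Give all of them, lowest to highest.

98.8 MHz, 105.2 MHz, 149.8 MHz, 156.2 MHz, 200.8 MHz

Frequencies that alias to 3.2 MHz are k·fs ± 3.2 MHz for integer k ≥ 0.
k=0: 3.2 MHz.
k=1: 47.8 MHz, 54.2 MHz.
k=2: 98.8 MHz, 105.2 MHz.
k=3: 149.8 MHz, 156.2 MHz.
k=4: 200.8 MHz, 207.2 MHz.
k=5: 251.8 MHz, 258.2 MHz.
Within [72.4 MHz, 202.8 MHz]: 98.8 MHz, 105.2 MHz, 149.8 MHz, 156.2 MHz, 200.8 MHz.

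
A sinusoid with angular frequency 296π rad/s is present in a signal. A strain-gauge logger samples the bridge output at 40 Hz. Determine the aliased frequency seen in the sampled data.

ω = 296π rad/s → f = ω/(2π) = 148 Hz.
148 Hz mod fs = 28 Hz.
28 Hz > fs/2 = 20 Hz, folds to fs − 28 Hz = 12 Hz.

12 Hz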